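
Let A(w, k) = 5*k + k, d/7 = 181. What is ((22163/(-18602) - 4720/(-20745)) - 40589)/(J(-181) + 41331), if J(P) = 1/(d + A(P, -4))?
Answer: -3893972397058403/3965063301040932 ≈ -0.98207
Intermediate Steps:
d = 1267 (d = 7*181 = 1267)
A(w, k) = 6*k
J(P) = 1/1243 (J(P) = 1/(1267 + 6*(-4)) = 1/(1267 - 24) = 1/1243)
((22163/(-18602) - 4720/(-20745)) - 40589)/(J(-181) + 41331) = ((22163/(-18602) - 4720/(-20745)) - 40589)/(1/1243 + 41331) = ((22163*(-1/18602) - 4720*(-1/20745)) - 40589)/(51374434/1243) = ((-22163/18602 + 944/4149) - 40589)*(1243/51374434) = (-74393999/77179698 - 40589)*(1243/51374434) = -3132721156121/77179698*1243/51374434 = -3893972397058403/3965063301040932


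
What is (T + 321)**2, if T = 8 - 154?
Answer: 30625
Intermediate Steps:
T = -146
(T + 321)**2 = (-146 + 321)**2 = 175**2 = 30625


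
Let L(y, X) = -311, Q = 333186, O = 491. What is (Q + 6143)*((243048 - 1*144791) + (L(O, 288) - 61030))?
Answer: 12526669364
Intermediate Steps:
(Q + 6143)*((243048 - 1*144791) + (L(O, 288) - 61030)) = (333186 + 6143)*((243048 - 1*144791) + (-311 - 61030)) = 339329*((243048 - 144791) - 61341) = 339329*(98257 - 61341) = 339329*36916 = 12526669364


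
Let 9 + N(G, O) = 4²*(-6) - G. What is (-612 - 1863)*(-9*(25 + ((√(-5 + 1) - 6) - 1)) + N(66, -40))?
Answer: 824175 + 44550*I ≈ 8.2418e+5 + 44550.0*I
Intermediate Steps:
N(G, O) = -105 - G (N(G, O) = -9 + (4²*(-6) - G) = -9 + (16*(-6) - G) = -9 + (-96 - G) = -105 - G)
(-612 - 1863)*(-9*(25 + ((√(-5 + 1) - 6) - 1)) + N(66, -40)) = (-612 - 1863)*(-9*(25 + ((√(-5 + 1) - 6) - 1)) + (-105 - 1*66)) = -2475*(-9*(25 + ((√(-4) - 6) - 1)) + (-105 - 66)) = -2475*(-9*(25 + ((2*I - 6) - 1)) - 171) = -2475*(-9*(25 + ((-6 + 2*I) - 1)) - 171) = -2475*(-9*(25 + (-7 + 2*I)) - 171) = -2475*(-9*(18 + 2*I) - 171) = -2475*((-162 - 18*I) - 171) = -2475*(-333 - 18*I) = 824175 + 44550*I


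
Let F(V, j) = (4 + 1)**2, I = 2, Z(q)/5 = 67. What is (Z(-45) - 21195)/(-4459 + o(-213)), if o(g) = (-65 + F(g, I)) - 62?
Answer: 20860/4561 ≈ 4.5736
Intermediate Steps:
Z(q) = 335 (Z(q) = 5*67 = 335)
F(V, j) = 25 (F(V, j) = 5**2 = 25)
o(g) = -102 (o(g) = (-65 + 25) - 62 = -40 - 62 = -102)
(Z(-45) - 21195)/(-4459 + o(-213)) = (335 - 21195)/(-4459 - 102) = -20860/(-4561) = -20860*(-1/4561) = 20860/4561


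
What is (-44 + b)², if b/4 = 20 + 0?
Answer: 1296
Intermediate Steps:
b = 80 (b = 4*(20 + 0) = 4*20 = 80)
(-44 + b)² = (-44 + 80)² = 36² = 1296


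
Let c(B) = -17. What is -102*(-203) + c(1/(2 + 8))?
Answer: 20689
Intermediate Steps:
-102*(-203) + c(1/(2 + 8)) = -102*(-203) - 17 = 20706 - 17 = 20689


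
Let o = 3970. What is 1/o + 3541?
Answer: 14057771/3970 ≈ 3541.0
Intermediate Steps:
1/o + 3541 = 1/3970 + 3541 = 14057771/3970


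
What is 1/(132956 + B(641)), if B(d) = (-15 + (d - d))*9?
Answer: 1/132821 ≈ 7.5289e-6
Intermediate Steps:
B(d) = -135 (B(d) = (-15 + 0)*9 = -15*9 = -135)
1/(132956 + B(641)) = 1/(132956 - 135) = 1/132821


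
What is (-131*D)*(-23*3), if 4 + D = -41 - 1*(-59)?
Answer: 126546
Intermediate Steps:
D = 14 (D = -4 + (-41 - 1*(-59)) = -4 + (-41 + 59) = -4 + 18 = 14)
(-131*D)*(-23*3) = (-131*14)*(-23*3) = -1834*(-69) = 126546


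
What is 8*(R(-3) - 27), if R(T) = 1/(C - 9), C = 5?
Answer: -218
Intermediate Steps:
R(T) = -1/4 (R(T) = 1/(5 - 9) = 1/(-4) = -1/4)
8*(R(-3) - 27) = 8*(-1/4 - 27) = 8*(-109/4) = -218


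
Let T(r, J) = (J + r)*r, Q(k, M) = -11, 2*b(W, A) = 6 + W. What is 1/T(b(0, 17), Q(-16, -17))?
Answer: -1/24 ≈ -0.041667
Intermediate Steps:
b(W, A) = 3 + W/2 (b(W, A) = (6 + W)/2 = 3 + W/2)
T(r, J) = r*(J + r)
1/T(b(0, 17), Q(-16, -17)) = 1/((3 + (½)*0)*(-11 + (3 + (½)*0))) = 1/((3 + 0)*(-11 + (3 + 0))) = 1/(3*(-11 + 3)) = 1/(3*(-8)) = 1/(-24) = -1/24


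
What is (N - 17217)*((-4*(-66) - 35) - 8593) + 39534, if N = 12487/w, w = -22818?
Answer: 547811118044/3803 ≈ 1.4405e+8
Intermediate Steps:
N = -12487/22818 (N = 12487/(-22818) = 12487*(-1/22818) = -12487/22818 ≈ -0.54724)
(N - 17217)*((-4*(-66) - 35) - 8593) + 39534 = (-12487/22818 - 17217)*((-4*(-66) - 35) - 8593) + 39534 = -392869993*((264 - 35) - 8593)/22818 + 39534 = -392869993*(229 - 8593)/22818 + 39534 = -392869993/22818*(-8364) + 39534 = 547660770242/3803 + 39534 = 547811118044/3803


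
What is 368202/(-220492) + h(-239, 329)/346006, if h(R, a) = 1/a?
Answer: -5239329134782/3137490197401 ≈ -1.6699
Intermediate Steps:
368202/(-220492) + h(-239, 329)/346006 = 368202/(-220492) + 1/(329*346006) = 368202*(-1/220492) + (1/329)*(1/346006) = -184101/110246 + 1/113835974 = -5239329134782/3137490197401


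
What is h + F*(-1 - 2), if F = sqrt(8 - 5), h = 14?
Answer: 14 - 3*sqrt(3) ≈ 8.8038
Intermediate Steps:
F = sqrt(3) ≈ 1.7320
h + F*(-1 - 2) = 14 + sqrt(3)*(-1 - 2) = 14 + sqrt(3)*(-3) = 14 - 3*sqrt(3)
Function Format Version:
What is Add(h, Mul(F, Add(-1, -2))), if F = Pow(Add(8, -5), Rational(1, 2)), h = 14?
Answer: Add(14, Mul(-3, Pow(3, Rational(1, 2)))) ≈ 8.8038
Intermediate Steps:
F = Pow(3, Rational(1, 2)) ≈ 1.7320
Add(h, Mul(F, Add(-1, -2))) = Add(14, Mul(Pow(3, Rational(1, 2)), Add(-1, -2))) = Add(14, Mul(Pow(3, Rational(1, 2)), -3)) = Add(14, Mul(-3, Pow(3, Rational(1, 2))))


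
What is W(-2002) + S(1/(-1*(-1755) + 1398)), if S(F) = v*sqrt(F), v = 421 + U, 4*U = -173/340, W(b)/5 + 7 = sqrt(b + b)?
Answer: -35 + 572387*sqrt(3153)/4288080 + 10*I*sqrt(1001) ≈ -27.505 + 316.39*I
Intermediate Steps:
W(b) = -35 + 5*sqrt(2)*sqrt(b) (W(b) = -35 + 5*sqrt(b + b) = -35 + 5*sqrt(2*b) = -35 + 5*(sqrt(2)*sqrt(b)) = -35 + 5*sqrt(2)*sqrt(b))
U = -173/1360 (U = (-173/340)/4 = (-173*1/340)/4 = (1/4)*(-173/340) = -173/1360 ≈ -0.12721)
v = 572387/1360 (v = 421 - 173/1360 = 572387/1360 ≈ 420.87)
S(F) = 572387*sqrt(F)/1360
W(-2002) + S(1/(-1*(-1755) + 1398)) = (-35 + 5*sqrt(2)*sqrt(-2002)) + 572387*sqrt(1/(-1*(-1755) + 1398))/1360 = (-35 + 5*sqrt(2)*(I*sqrt(2002))) + 572387*sqrt(1/(1755 + 1398))/1360 = (-35 + 10*I*sqrt(1001)) + 572387*sqrt(1/3153)/1360 = (-35 + 10*I*sqrt(1001)) + 572387*(sqrt(3153)/3153)/1360 = (-35 + 10*I*sqrt(1001)) + 572387*sqrt(3153)/4288080 = -35 + 572387*sqrt(3153)/4288080 + 10*I*sqrt(1001)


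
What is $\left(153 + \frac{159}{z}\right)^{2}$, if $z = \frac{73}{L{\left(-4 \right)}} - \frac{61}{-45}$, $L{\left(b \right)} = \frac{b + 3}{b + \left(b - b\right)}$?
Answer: $\frac{4108356040464}{174266401} \approx 23575.0$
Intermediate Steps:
$L{\left(b \right)} = \frac{3 + b}{b}$ ($L{\left(b \right)} = \frac{3 + b}{b + 0} = \frac{3 + b}{b}$)
$z = \frac{13201}{45}$ ($z = \frac{73}{\frac{1}{-4} \left(3 - 4\right)} - \frac{61}{-45} = \frac{73}{\left(- \frac{1}{4}\right) \left(-1\right)} - - \frac{61}{45} = 73 \frac{1}{\frac{1}{4}} + \frac{61}{45} = 73 \cdot 4 + \frac{61}{45} = 292 + \frac{61}{45} = \frac{13201}{45} \approx 293.36$)
$\left(153 + \frac{159}{z}\right)^{2} = \left(153 + \frac{159}{\frac{13201}{45}}\right)^{2} = \left(153 + 159 \cdot \frac{45}{13201}\right)^{2} = \left(153 + \frac{7155}{13201}\right)^{2} = \left(\frac{2026908}{13201}\right)^{2} = \frac{4108356040464}{174266401}$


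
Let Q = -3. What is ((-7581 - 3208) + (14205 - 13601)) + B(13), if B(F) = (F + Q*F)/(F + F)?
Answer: -10186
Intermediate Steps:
B(F) = -1 (B(F) = (F - 3*F)/(F + F) = (-2*F)/((2*F)) = (-2*F)*(1/(2*F)) = -1)
((-7581 - 3208) + (14205 - 13601)) + B(13) = ((-7581 - 3208) + (14205 - 13601)) - 1 = (-10789 + 604) - 1 = -10185 - 1 = -10186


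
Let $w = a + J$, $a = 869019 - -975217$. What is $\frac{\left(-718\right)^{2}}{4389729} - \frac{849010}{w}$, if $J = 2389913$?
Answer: $- \frac{514706129738}{6195588885207} \approx -0.083076$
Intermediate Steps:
$a = 1844236$ ($a = 869019 + 975217 = 1844236$)
$w = 4234149$ ($w = 1844236 + 2389913 = 4234149$)
$\frac{\left(-718\right)^{2}}{4389729} - \frac{849010}{w} = \frac{\left(-718\right)^{2}}{4389729} - \frac{849010}{4234149} = 515524 \cdot \frac{1}{4389729} - \frac{849010}{4234149} = \frac{515524}{4389729} - \frac{849010}{4234149} = - \frac{514706129738}{6195588885207}$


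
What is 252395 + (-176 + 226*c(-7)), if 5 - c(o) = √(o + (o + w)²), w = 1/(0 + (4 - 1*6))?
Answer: 253349 - 113*√197 ≈ 2.5176e+5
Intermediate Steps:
w = -½ (w = 1/(0 + (4 - 6)) = 1/(0 - 2) = 1/(-2) = -½ ≈ -0.50000)
c(o) = 5 - √(o + (-½ + o)²) (c(o) = 5 - √(o + (o - ½)²) = 5 - √(o + (-½ + o)²))
252395 + (-176 + 226*c(-7)) = 252395 + (-176 + 226*(5 - √(1 + 4*(-7)²)/2)) = 252395 + (-176 + 226*(5 - √(1 + 4*49)/2)) = 252395 + (-176 + 226*(5 - √(1 + 196)/2)) = 252395 + (-176 + 226*(5 - √197/2)) = 252395 + (-176 + (1130 - 113*√197)) = 252395 + (954 - 113*√197) = 253349 - 113*√197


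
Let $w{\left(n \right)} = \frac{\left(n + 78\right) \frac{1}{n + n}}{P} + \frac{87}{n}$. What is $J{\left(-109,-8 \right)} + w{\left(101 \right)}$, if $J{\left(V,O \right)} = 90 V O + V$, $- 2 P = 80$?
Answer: $\frac{633244461}{8080} \approx 78372.0$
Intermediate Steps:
$P = -40$ ($P = \left(- \frac{1}{2}\right) 80 = -40$)
$J{\left(V,O \right)} = V + 90 O V$ ($J{\left(V,O \right)} = 90 O V + V = V + 90 O V$)
$w{\left(n \right)} = \frac{87}{n} - \frac{78 + n}{80 n}$ ($w{\left(n \right)} = \frac{\left(n + 78\right) \frac{1}{n + n}}{-40} + \frac{87}{n} = \frac{78 + n}{2 n} \left(- \frac{1}{40}\right) + \frac{87}{n} = - \frac{78 + n}{80 n} + \frac{87}{n} = \frac{87}{n} - \frac{78 + n}{80 n}$)
$J{\left(-109,-8 \right)} + w{\left(101 \right)} = - 109 \left(1 + 90 \left(-8\right)\right) + \frac{6882 - 101}{80 \cdot 101} = - 109 \left(1 - 720\right) + \frac{1}{80} \cdot \frac{1}{101} \left(6882 - 101\right) = \left(-109\right) \left(-719\right) + \frac{1}{80} \cdot \frac{1}{101} \cdot 6781 = 78371 + \frac{6781}{8080} = \frac{633244461}{8080}$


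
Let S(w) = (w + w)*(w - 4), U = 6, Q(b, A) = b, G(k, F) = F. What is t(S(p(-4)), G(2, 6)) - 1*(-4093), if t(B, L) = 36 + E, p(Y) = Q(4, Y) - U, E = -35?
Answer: 4094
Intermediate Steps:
p(Y) = -2 (p(Y) = 4 - 1*6 = 4 - 6 = -2)
S(w) = 2*w*(-4 + w) (S(w) = (2*w)*(-4 + w) = 2*w*(-4 + w))
t(B, L) = 1 (t(B, L) = 36 - 35 = 1)
t(S(p(-4)), G(2, 6)) - 1*(-4093) = 1 - 1*(-4093) = 1 + 4093 = 4094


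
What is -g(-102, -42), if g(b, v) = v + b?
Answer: 144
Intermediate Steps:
g(b, v) = b + v
-g(-102, -42) = -(-102 - 42) = -1*(-144) = 144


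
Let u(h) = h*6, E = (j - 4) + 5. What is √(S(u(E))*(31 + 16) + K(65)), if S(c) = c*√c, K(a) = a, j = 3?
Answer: √(65 + 2256*√6) ≈ 74.773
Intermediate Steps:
E = 4 (E = (3 - 4) + 5 = -1 + 5 = 4)
u(h) = 6*h
S(c) = c^(3/2)
√(S(u(E))*(31 + 16) + K(65)) = √((6*4)^(3/2)*(31 + 16) + 65) = √(24^(3/2)*47 + 65) = √((48*√6)*47 + 65) = √(2256*√6 + 65) = √(65 + 2256*√6)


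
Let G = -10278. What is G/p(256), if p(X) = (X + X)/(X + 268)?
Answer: -673209/64 ≈ -10519.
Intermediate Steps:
p(X) = 2*X/(268 + X) (p(X) = (2*X)/(268 + X) = 2*X/(268 + X))
G/p(256) = -10278/(2*256/(268 + 256)) = -10278/(2*256/524) = -10278/(2*256*(1/524)) = -10278/128/131 = -10278*131/128 = -673209/64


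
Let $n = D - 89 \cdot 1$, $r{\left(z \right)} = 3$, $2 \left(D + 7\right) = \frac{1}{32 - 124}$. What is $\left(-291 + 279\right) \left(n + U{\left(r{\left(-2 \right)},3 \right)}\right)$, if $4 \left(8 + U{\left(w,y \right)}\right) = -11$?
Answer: $\frac{58929}{46} \approx 1281.1$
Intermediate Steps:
$D = - \frac{1289}{184}$ ($D = -7 + \frac{1}{2 \left(32 - 124\right)} = -7 + \frac{1}{2 \left(-92\right)} = -7 + \frac{1}{2} \left(- \frac{1}{92}\right) = -7 - \frac{1}{184} = - \frac{1289}{184} \approx -7.0054$)
$U{\left(w,y \right)} = - \frac{43}{4}$ ($U{\left(w,y \right)} = -8 + \frac{1}{4} \left(-11\right) = -8 - \frac{11}{4} = - \frac{43}{4}$)
$n = - \frac{17665}{184}$ ($n = - \frac{1289}{184} - 89 \cdot 1 = - \frac{1289}{184} - 89 = - \frac{17665}{184} \approx -96.005$)
$\left(-291 + 279\right) \left(n + U{\left(r{\left(-2 \right)},3 \right)}\right) = \left(-291 + 279\right) \left(- \frac{17665}{184} - \frac{43}{4}\right) = \left(-12\right) \left(- \frac{19643}{184}\right) = \frac{58929}{46}$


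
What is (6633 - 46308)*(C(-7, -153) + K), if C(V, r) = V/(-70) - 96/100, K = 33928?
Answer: -2692118559/2 ≈ -1.3461e+9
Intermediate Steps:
C(V, r) = -24/25 - V/70 (C(V, r) = V*(-1/70) - 96*1/100 = -V/70 - 24/25 = -24/25 - V/70)
(6633 - 46308)*(C(-7, -153) + K) = (6633 - 46308)*((-24/25 - 1/70*(-7)) + 33928) = -39675*((-24/25 + ⅒) + 33928) = -39675*(-43/50 + 33928) = -39675*1696357/50 = -2692118559/2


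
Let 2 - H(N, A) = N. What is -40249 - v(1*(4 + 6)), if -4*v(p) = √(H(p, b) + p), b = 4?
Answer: -40249 + √2/4 ≈ -40249.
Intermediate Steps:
H(N, A) = 2 - N
v(p) = -√2/4 (v(p) = -√((2 - p) + p)/4 = -√2/4)
-40249 - v(1*(4 + 6)) = -40249 - (-1)*√2/4 = -40249 + √2/4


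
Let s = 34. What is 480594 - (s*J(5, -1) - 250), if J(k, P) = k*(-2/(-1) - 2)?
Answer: 480844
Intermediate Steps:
J(k, P) = 0 (J(k, P) = k*(-2*(-1) - 2) = k*(2 - 2) = k*0 = 0)
480594 - (s*J(5, -1) - 250) = 480594 - (34*0 - 250) = 480594 - (0 - 250) = 480594 - 1*(-250) = 480594 + 250 = 480844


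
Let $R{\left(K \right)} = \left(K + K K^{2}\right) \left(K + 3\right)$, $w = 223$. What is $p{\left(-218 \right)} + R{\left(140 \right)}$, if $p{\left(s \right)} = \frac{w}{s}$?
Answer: $\frac{85545820137}{218} \approx 3.9241 \cdot 10^{8}$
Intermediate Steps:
$p{\left(s \right)} = \frac{223}{s}$
$R{\left(K \right)} = \left(3 + K\right) \left(K + K^{3}\right)$ ($R{\left(K \right)} = \left(K + K^{3}\right) \left(3 + K\right) = \left(3 + K\right) \left(K + K^{3}\right)$)
$p{\left(-218 \right)} + R{\left(140 \right)} = \frac{223}{-218} + 140 \left(3 + 140 + 140^{3} + 3 \cdot 140^{2}\right) = 223 \left(- \frac{1}{218}\right) + 140 \left(3 + 140 + 2744000 + 3 \cdot 19600\right) = - \frac{223}{218} + 140 \left(3 + 140 + 2744000 + 58800\right) = - \frac{223}{218} + 140 \cdot 2802943 = - \frac{223}{218} + 392412020 = \frac{85545820137}{218}$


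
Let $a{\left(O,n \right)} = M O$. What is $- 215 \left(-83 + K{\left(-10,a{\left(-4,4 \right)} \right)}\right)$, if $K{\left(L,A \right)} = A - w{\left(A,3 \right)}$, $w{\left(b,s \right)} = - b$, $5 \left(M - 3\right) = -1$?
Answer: $22661$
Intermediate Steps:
$M = \frac{14}{5}$ ($M = 3 + \frac{1}{5} \left(-1\right) = 3 - \frac{1}{5} = \frac{14}{5} \approx 2.8$)
$a{\left(O,n \right)} = \frac{14 O}{5}$
$K{\left(L,A \right)} = 2 A$ ($K{\left(L,A \right)} = A - - A = A + A = 2 A$)
$- 215 \left(-83 + K{\left(-10,a{\left(-4,4 \right)} \right)}\right) = - 215 \left(-83 + 2 \cdot \frac{14}{5} \left(-4\right)\right) = - 215 \left(-83 + 2 \left(- \frac{56}{5}\right)\right) = - 215 \left(-83 - \frac{112}{5}\right) = \left(-215\right) \left(- \frac{527}{5}\right) = 22661$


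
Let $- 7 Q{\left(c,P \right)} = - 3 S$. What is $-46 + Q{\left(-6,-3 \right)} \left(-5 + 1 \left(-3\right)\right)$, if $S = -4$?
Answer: $- \frac{226}{7} \approx -32.286$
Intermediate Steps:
$Q{\left(c,P \right)} = - \frac{12}{7}$ ($Q{\left(c,P \right)} = - \frac{\left(-3\right) \left(-4\right)}{7} = \left(- \frac{1}{7}\right) 12 = - \frac{12}{7}$)
$-46 + Q{\left(-6,-3 \right)} \left(-5 + 1 \left(-3\right)\right) = -46 - \frac{12 \left(-5 + 1 \left(-3\right)\right)}{7} = -46 - \frac{12 \left(-5 - 3\right)}{7} = -46 - - \frac{96}{7} = -46 + \frac{96}{7} = - \frac{226}{7}$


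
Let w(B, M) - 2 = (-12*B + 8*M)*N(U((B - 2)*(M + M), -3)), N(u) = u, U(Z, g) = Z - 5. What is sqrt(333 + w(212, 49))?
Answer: I*sqrt(44277065) ≈ 6654.1*I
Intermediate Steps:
U(Z, g) = -5 + Z
w(B, M) = 2 + (-5 + 2*M*(-2 + B))*(-12*B + 8*M) (w(B, M) = 2 + (-12*B + 8*M)*(-5 + (B - 2)*(M + M)) = 2 + (-12*B + 8*M)*(-5 + (-2 + B)*(2*M)) = 2 + (-12*B + 8*M)*(-5 + 2*M*(-2 + B)) = 2 + (-5 + 2*M*(-2 + B))*(-12*B + 8*M))
sqrt(333 + w(212, 49)) = sqrt(333 + (2 - 12*212*(-5 + 2*49*(-2 + 212)) + 8*49*(-5 + 2*49*(-2 + 212)))) = sqrt(333 + (2 - 12*212*(-5 + 2*49*210) + 8*49*(-5 + 2*49*210))) = sqrt(333 + (2 - 12*212*(-5 + 20580) + 8*49*(-5 + 20580))) = sqrt(333 + (2 - 12*212*20575 + 8*49*20575)) = sqrt(333 + (2 - 52342800 + 8065400)) = sqrt(333 - 44277398) = sqrt(-44277065) = I*sqrt(44277065)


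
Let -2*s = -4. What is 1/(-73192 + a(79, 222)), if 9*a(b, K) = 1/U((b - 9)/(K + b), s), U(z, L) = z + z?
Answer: -180/13174517 ≈ -1.3663e-5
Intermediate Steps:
s = 2 (s = -½*(-4) = 2)
U(z, L) = 2*z
a(b, K) = (K + b)/(18*(-9 + b)) (a(b, K) = 1/(9*((2*((b - 9)/(K + b))))) = 1/(9*((2*((-9 + b)/(K + b))))) = 1/(9*((2*(-9 + b)/(K + b)))) = ((K + b)/(2*(-9 + b)))/9 = (K + b)/(18*(-9 + b)))
1/(-73192 + a(79, 222)) = 1/(-73192 + (222 + 79)/(18*(-9 + 79))) = 1/(-73192 + (1/18)*301/70) = 1/(-73192 + (1/18)*(1/70)*301) = 1/(-73192 + 43/180) = 1/(-13174517/180) = -180/13174517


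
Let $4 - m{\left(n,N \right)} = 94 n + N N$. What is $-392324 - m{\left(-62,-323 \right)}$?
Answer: $-293827$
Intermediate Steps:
$m{\left(n,N \right)} = 4 - N^{2} - 94 n$ ($m{\left(n,N \right)} = 4 - \left(94 n + N N\right) = 4 - \left(94 n + N^{2}\right) = 4 - \left(N^{2} + 94 n\right) = 4 - N^{2} - 94 n$)
$-392324 - m{\left(-62,-323 \right)} = -392324 - \left(4 - \left(-323\right)^{2} - -5828\right) = -392324 - \left(4 - 104329 + 5828\right) = -392324 - -98497 = -392324 + 98497 = -293827$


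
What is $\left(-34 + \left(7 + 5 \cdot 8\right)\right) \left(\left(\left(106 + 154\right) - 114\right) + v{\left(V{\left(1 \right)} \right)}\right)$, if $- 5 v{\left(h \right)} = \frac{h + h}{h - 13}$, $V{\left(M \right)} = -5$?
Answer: $\frac{17069}{9} \approx 1896.6$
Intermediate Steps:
$v{\left(h \right)} = - \frac{2 h}{5 \left(-13 + h\right)}$ ($v{\left(h \right)} = - \frac{\left(h + h\right) \frac{1}{h - 13}}{5} = - \frac{2 h \frac{1}{-13 + h}}{5} = - \frac{2 h}{5 \left(-13 + h\right)}$)
$\left(-34 + \left(7 + 5 \cdot 8\right)\right) \left(\left(\left(106 + 154\right) - 114\right) + v{\left(V{\left(1 \right)} \right)}\right) = \left(-34 + \left(7 + 5 \cdot 8\right)\right) \left(\left(\left(106 + 154\right) - 114\right) - - \frac{10}{-65 + 5 \left(-5\right)}\right) = \left(-34 + \left(7 + 40\right)\right) \left(\left(260 - 114\right) - - \frac{10}{-65 - 25}\right) = \left(-34 + 47\right) \left(146 - - \frac{10}{-90}\right) = 13 \left(146 - \left(-10\right) \left(- \frac{1}{90}\right)\right) = 13 \left(146 - \frac{1}{9}\right) = 13 \cdot \frac{1313}{9} = \frac{17069}{9}$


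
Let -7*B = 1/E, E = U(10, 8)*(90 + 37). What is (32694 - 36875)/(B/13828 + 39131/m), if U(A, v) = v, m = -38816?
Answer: 15586266902969/3758132718 ≈ 4147.3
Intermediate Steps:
E = 1016 (E = 8*(90 + 37) = 8*127 = 1016)
B = -1/7112 (B = -⅐/1016 = -⅐*1/1016 = -1/7112 ≈ -0.00014061)
(32694 - 36875)/(B/13828 + 39131/m) = (32694 - 36875)/(-1/7112/13828 + 39131/(-38816)) = -4181/(-1/7112*1/13828 + 39131*(-1/38816)) = -4181/(-1/98344736 - 39131/38816) = -4181/(-3758132718/3727880149) = -4181*(-3727880149/3758132718) = 15586266902969/3758132718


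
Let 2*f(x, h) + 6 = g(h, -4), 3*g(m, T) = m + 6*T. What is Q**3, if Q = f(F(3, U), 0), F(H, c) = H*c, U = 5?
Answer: -343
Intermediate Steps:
g(m, T) = 2*T + m/3 (g(m, T) = (m + 6*T)/3 = 2*T + m/3)
f(x, h) = -7 + h/6 (f(x, h) = -3 + (2*(-4) + h/3)/2 = -3 + (-8 + h/3)/2 = -3 + (-4 + h/6) = -7 + h/6)
Q = -7 (Q = -7 + (1/6)*0 = -7 + 0 = -7)
Q**3 = (-7)**3 = -343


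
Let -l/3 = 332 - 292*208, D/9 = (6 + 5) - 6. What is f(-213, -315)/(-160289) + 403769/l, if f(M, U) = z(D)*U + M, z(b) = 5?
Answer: 65043736297/29046290268 ≈ 2.2393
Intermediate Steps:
D = 45 (D = 9*((6 + 5) - 6) = 9*(11 - 6) = 9*5 = 45)
l = 181212 (l = -3*(332 - 292*208) = -3*(332 - 60736) = -3*(-60404) = 181212)
f(M, U) = M + 5*U (f(M, U) = 5*U + M = M + 5*U)
f(-213, -315)/(-160289) + 403769/l = (-213 + 5*(-315))/(-160289) + 403769/181212 = (-213 - 1575)*(-1/160289) + 403769*(1/181212) = -1788*(-1/160289) + 403769/181212 = 1788/160289 + 403769/181212 = 65043736297/29046290268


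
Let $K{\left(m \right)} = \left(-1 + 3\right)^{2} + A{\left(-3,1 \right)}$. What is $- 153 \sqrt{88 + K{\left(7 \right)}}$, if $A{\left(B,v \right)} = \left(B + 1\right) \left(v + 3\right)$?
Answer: $- 306 \sqrt{21} \approx -1402.3$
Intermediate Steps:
$A{\left(B,v \right)} = \left(1 + B\right) \left(3 + v\right)$
$K{\left(m \right)} = -4$ ($K{\left(m \right)} = \left(-1 + 3\right)^{2} + \left(3 + 1 + 3 \left(-3\right) - 3\right) = 2^{2} + \left(3 + 1 - 9 - 3\right) = 4 - 8 = -4$)
$- 153 \sqrt{88 + K{\left(7 \right)}} = - 153 \sqrt{88 - 4} = - 153 \sqrt{84} = - 153 \cdot 2 \sqrt{21} = - 306 \sqrt{21}$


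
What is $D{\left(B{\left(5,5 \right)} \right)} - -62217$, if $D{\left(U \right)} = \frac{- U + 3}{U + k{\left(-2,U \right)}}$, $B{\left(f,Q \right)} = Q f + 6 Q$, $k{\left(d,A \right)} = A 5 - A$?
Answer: $\frac{17109623}{275} \approx 62217.0$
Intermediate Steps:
$k{\left(d,A \right)} = 4 A$ ($k{\left(d,A \right)} = 5 A - A = 4 A$)
$B{\left(f,Q \right)} = 6 Q + Q f$
$D{\left(U \right)} = \frac{3 - U}{5 U}$ ($D{\left(U \right)} = \frac{- U + 3}{U + 4 U} = \frac{3 - U}{5 U}$)
$D{\left(B{\left(5,5 \right)} \right)} - -62217 = \frac{3 - 5 \left(6 + 5\right)}{5 \cdot 5 \left(6 + 5\right)} - -62217 = \frac{3 - 5 \cdot 11}{5 \cdot 5 \cdot 11} + 62217 = \frac{3 - 55}{5 \cdot 55} + 62217 = \frac{1}{5} \cdot \frac{1}{55} \left(3 - 55\right) + 62217 = \frac{1}{5} \cdot \frac{1}{55} \left(-52\right) + 62217 = - \frac{52}{275} + 62217 = \frac{17109623}{275}$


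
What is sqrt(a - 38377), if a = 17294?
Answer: I*sqrt(21083) ≈ 145.2*I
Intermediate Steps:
sqrt(a - 38377) = sqrt(17294 - 38377) = sqrt(-21083) = I*sqrt(21083)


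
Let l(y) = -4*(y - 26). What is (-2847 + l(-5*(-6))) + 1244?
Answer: -1619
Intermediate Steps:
l(y) = 104 - 4*y (l(y) = -4*(-26 + y) = 104 - 4*y)
(-2847 + l(-5*(-6))) + 1244 = (-2847 + (104 - (-20)*(-6))) + 1244 = (-2847 + (104 - 4*30)) + 1244 = (-2847 + (104 - 120)) + 1244 = (-2847 - 16) + 1244 = -2863 + 1244 = -1619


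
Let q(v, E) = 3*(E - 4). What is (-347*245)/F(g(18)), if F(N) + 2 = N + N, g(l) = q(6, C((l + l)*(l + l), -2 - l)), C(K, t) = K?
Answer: -17003/1550 ≈ -10.970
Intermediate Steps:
q(v, E) = -12 + 3*E (q(v, E) = 3*(-4 + E) = -12 + 3*E)
g(l) = -12 + 12*l² (g(l) = -12 + 3*((l + l)*(l + l)) = -12 + 3*((2*l)*(2*l)) = -12 + 3*(4*l²) = -12 + 12*l²)
F(N) = -2 + 2*N (F(N) = -2 + (N + N) = -2 + 2*N)
(-347*245)/F(g(18)) = (-347*245)/(-2 + 2*(-12 + 12*18²)) = -85015/(-2 + 2*(-12 + 12*324)) = -85015/(-2 + 2*(-12 + 3888)) = -85015/(-2 + 2*3876) = -85015/(-2 + 7752) = -85015/7750 = -85015*1/7750 = -17003/1550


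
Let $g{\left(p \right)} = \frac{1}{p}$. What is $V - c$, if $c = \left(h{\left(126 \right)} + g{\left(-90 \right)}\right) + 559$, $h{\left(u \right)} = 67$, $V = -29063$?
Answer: $- \frac{2672009}{90} \approx -29689.0$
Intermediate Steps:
$c = \frac{56339}{90}$ ($c = \left(67 + \frac{1}{-90}\right) + 559 = \left(67 - \frac{1}{90}\right) + 559 = \frac{6029}{90} + 559 = \frac{56339}{90} \approx 625.99$)
$V - c = -29063 - \frac{56339}{90} = - \frac{2672009}{90}$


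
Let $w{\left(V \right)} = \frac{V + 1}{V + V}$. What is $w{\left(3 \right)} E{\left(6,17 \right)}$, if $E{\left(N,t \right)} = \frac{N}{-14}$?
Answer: $- \frac{2}{7} \approx -0.28571$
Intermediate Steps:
$E{\left(N,t \right)} = - \frac{N}{14}$ ($E{\left(N,t \right)} = N \left(- \frac{1}{14}\right) = - \frac{N}{14}$)
$w{\left(V \right)} = \frac{1 + V}{2 V}$
$w{\left(3 \right)} E{\left(6,17 \right)} = \frac{1 + 3}{2 \cdot 3} \left(\left(- \frac{1}{14}\right) 6\right) = \frac{1}{2} \cdot \frac{1}{3} \cdot 4 \left(- \frac{3}{7}\right) = \frac{2}{3} \left(- \frac{3}{7}\right) = - \frac{2}{7}$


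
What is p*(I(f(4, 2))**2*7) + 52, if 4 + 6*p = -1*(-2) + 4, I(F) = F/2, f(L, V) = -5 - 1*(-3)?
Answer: 163/3 ≈ 54.333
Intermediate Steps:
f(L, V) = -2 (f(L, V) = -5 + 3 = -2)
I(F) = F/2 (I(F) = F*(1/2) = F/2)
p = 1/3 (p = -2/3 + (-1*(-2) + 4)/6 = -2/3 + (2 + 4)/6 = -2/3 + (1/6)*6 = -2/3 + 1 = 1/3 ≈ 0.33333)
p*(I(f(4, 2))**2*7) + 52 = (((1/2)*(-2))**2*7)/3 + 52 = ((-1)**2*7)/3 + 52 = (1*7)/3 + 52 = (1/3)*7 + 52 = 7/3 + 52 = 163/3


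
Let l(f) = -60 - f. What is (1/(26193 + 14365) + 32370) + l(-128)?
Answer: 1315620405/40558 ≈ 32438.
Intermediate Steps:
(1/(26193 + 14365) + 32370) + l(-128) = (1/(26193 + 14365) + 32370) + (-60 - 1*(-128)) = (1/40558 + 32370) + (-60 + 128) = (1/40558 + 32370) + 68 = 1312862461/40558 + 68 = 1315620405/40558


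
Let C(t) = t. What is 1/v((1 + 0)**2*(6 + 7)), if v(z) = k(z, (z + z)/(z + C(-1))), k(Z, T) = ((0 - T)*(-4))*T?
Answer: 9/169 ≈ 0.053254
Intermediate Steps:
k(Z, T) = 4*T**2 (k(Z, T) = (-T*(-4))*T = (4*T)*T = 4*T**2)
v(z) = 16*z**2/(-1 + z)**2 (v(z) = 4*((z + z)/(z - 1))**2 = 4*((2*z)/(-1 + z))**2 = 4*(2*z/(-1 + z))**2 = 4*(4*z**2/(-1 + z)**2) = 16*z**2/(-1 + z)**2)
1/v((1 + 0)**2*(6 + 7)) = 1/(16*((1 + 0)**2*(6 + 7))**2/(-1 + (1 + 0)**2*(6 + 7))**2) = 1/(16*(1**2*13)**2/(-1 + 1**2*13)**2) = 1/(16*(1*13)**2/(-1 + 1*13)**2) = 1/(16*13**2/(-1 + 13)**2) = 1/(16*169/12**2) = 1/(16*169*(1/144)) = 1/(169/9) = 9/169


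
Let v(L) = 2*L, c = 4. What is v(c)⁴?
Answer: 4096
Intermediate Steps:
v(c)⁴ = (2*4)⁴ = 8⁴ = 4096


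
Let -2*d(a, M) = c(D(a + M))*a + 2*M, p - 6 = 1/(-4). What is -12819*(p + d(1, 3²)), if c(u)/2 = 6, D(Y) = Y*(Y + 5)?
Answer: 474303/4 ≈ 1.1858e+5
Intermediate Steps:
D(Y) = Y*(5 + Y)
c(u) = 12 (c(u) = 2*6 = 12)
p = 23/4 (p = 6 + 1/(-4) = 6 - ¼ = 23/4 ≈ 5.7500)
d(a, M) = -M - 6*a (d(a, M) = -(12*a + 2*M)/2 = -(2*M + 12*a)/2 = -M - 6*a)
-12819*(p + d(1, 3²)) = -12819*(23/4 + (-1*3² - 6*1)) = -12819*(23/4 + (-1*9 - 6)) = -12819*(23/4 + (-9 - 6)) = -12819*(23/4 - 15) = -12819*(-37/4) = 474303/4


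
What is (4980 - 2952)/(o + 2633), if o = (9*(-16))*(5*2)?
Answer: 2028/1193 ≈ 1.6999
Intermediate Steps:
o = -1440 (o = -144*10 = -1440)
(4980 - 2952)/(o + 2633) = (4980 - 2952)/(-1440 + 2633) = 2028/1193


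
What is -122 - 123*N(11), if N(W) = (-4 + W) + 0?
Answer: -983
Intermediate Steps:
N(W) = -4 + W
-122 - 123*N(11) = -122 - 123*(-4 + 11) = -122 - 123*7 = -122 - 861 = -983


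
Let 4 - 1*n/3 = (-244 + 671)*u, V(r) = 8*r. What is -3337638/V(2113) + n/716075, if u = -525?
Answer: -1189315282701/6052265900 ≈ -196.51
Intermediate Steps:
n = 672537 (n = 12 - 3*(-244 + 671)*(-525) = 12 - 1281*(-525) = 12 - 3*(-224175) = 12 + 672525 = 672537)
-3337638/V(2113) + n/716075 = -3337638/(8*2113) + 672537/716075 = -3337638/16904 + 672537*(1/716075) = -3337638*1/16904 + 672537/716075 = -1668819/8452 + 672537/716075 = -1189315282701/6052265900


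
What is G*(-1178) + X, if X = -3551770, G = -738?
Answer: -2682406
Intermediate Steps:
G*(-1178) + X = -738*(-1178) - 3551770 = 869364 - 3551770 = -2682406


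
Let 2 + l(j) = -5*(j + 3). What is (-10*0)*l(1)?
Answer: 0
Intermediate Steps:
l(j) = -17 - 5*j (l(j) = -2 - 5*(j + 3) = -2 - 5*(3 + j) = -2 + (-15 - 5*j) = -17 - 5*j)
(-10*0)*l(1) = (-10*0)*(-17 - 5*1) = 0*(-17 - 5) = 0*(-22) = 0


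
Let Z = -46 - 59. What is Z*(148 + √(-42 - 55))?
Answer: -15540 - 105*I*√97 ≈ -15540.0 - 1034.1*I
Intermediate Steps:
Z = -105
Z*(148 + √(-42 - 55)) = -105*(148 + √(-42 - 55)) = -105*(148 + √(-97)) = -105*(148 + I*√97) = -15540 - 105*I*√97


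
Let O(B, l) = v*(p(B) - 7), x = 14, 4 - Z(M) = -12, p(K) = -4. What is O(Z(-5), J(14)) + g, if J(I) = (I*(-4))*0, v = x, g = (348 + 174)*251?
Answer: 130868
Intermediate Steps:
Z(M) = 16 (Z(M) = 4 - 1*(-12) = 4 + 12 = 16)
g = 131022 (g = 522*251 = 131022)
v = 14
J(I) = 0 (J(I) = -4*I*0 = 0)
O(B, l) = -154 (O(B, l) = 14*(-4 - 7) = 14*(-11) = -154)
O(Z(-5), J(14)) + g = -154 + 131022 = 130868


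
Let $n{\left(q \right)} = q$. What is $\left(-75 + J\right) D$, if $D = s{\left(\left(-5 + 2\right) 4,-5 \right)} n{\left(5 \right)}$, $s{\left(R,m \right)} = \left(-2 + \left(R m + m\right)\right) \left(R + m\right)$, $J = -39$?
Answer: $513570$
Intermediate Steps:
$s{\left(R,m \right)} = \left(R + m\right) \left(-2 + m + R m\right)$ ($s{\left(R,m \right)} = \left(-2 + \left(m + R m\right)\right) \left(R + m\right) = \left(-2 + m + R m\right) \left(R + m\right) = \left(R + m\right) \left(-2 + m + R m\right)$)
$D = -4505$ ($D = \left(\left(-5\right)^{2} - 2 \left(-5 + 2\right) 4 - -10 + \left(-5 + 2\right) 4 \left(-5\right) + \left(-5 + 2\right) 4 \left(-5\right)^{2} - 5 \left(\left(-5 + 2\right) 4\right)^{2}\right) 5 = \left(25 - 2 \left(\left(-3\right) 4\right) + 10 + \left(-3\right) 4 \left(-5\right) + \left(-3\right) 4 \cdot 25 - 5 \left(\left(-3\right) 4\right)^{2}\right) 5 = \left(25 - -24 + 10 - -60 - 300 - 5 \left(-12\right)^{2}\right) 5 = \left(25 + 24 + 10 + 60 - 300 - 720\right) 5 = \left(-901\right) 5 = -4505$)
$\left(-75 + J\right) D = \left(-75 - 39\right) \left(-4505\right) = \left(-114\right) \left(-4505\right) = 513570$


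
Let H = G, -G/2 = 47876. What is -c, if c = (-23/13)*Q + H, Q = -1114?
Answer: 1219154/13 ≈ 93781.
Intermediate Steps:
G = -95752 (G = -2*47876 = -95752)
H = -95752
c = -1219154/13 (c = -23/13*(-1114) - 95752 = 25622/13 - 95752 = -1219154/13 ≈ -93781.)
-c = -1*(-1219154/13) = 1219154/13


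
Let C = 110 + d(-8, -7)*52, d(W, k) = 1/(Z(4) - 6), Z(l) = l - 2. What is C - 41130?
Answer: -41033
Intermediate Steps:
Z(l) = -2 + l
d(W, k) = -¼ (d(W, k) = 1/((-2 + 4) - 6) = 1/(2 - 6) = 1/(-4) = -¼)
C = 97 (C = 110 - ¼*52 = 110 - 13 = 97)
C - 41130 = 97 - 41130 = -41033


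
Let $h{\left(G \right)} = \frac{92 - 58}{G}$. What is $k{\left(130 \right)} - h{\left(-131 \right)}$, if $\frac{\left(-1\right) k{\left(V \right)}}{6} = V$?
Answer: $- \frac{102146}{131} \approx -779.74$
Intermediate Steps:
$k{\left(V \right)} = - 6 V$
$h{\left(G \right)} = \frac{34}{G}$
$k{\left(130 \right)} - h{\left(-131 \right)} = \left(-6\right) 130 - \frac{34}{-131} = -780 - 34 \left(- \frac{1}{131}\right) = -780 - - \frac{34}{131} = -780 + \frac{34}{131} = - \frac{102146}{131}$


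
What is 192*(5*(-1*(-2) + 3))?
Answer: 4800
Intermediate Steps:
192*(5*(-1*(-2) + 3)) = 192*(5*(2 + 3)) = 192*(5*5) = 192*25 = 4800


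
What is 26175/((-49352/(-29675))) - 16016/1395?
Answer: 34927943153/2220840 ≈ 15727.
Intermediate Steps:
26175/((-49352/(-29675))) - 16016/1395 = 26175/((-49352*(-1/29675))) - 16016*1/1395 = 26175/(49352/29675) - 16016/1395 = 26175*(29675/49352) - 16016/1395 = 776743125/49352 - 16016/1395 = 34927943153/2220840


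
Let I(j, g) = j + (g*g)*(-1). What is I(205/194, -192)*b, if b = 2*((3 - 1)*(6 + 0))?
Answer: -85816932/97 ≈ -8.8471e+5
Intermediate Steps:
I(j, g) = j - g² (I(j, g) = j + g²*(-1) = j - g²)
b = 24 (b = 2*(2*6) = 2*12 = 24)
I(205/194, -192)*b = (205/194 - 1*(-192)²)*24 = (205*(1/194) - 1*36864)*24 = (205/194 - 36864)*24 = -7151411/194*24 = -85816932/97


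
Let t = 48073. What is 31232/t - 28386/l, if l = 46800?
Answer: 5392079/124989800 ≈ 0.043140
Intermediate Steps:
31232/t - 28386/l = 31232/48073 - 28386/46800 = 31232*(1/48073) - 28386*1/46800 = 31232/48073 - 1577/2600 = 5392079/124989800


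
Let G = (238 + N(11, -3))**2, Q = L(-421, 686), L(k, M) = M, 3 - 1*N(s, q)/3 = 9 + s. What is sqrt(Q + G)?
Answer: sqrt(35655) ≈ 188.83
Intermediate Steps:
N(s, q) = -18 - 3*s (N(s, q) = 9 - 3*(9 + s) = 9 + (-27 - 3*s) = -18 - 3*s)
Q = 686
G = 34969 (G = (238 + (-18 - 3*11))**2 = (238 + (-18 - 33))**2 = (238 - 51)**2 = 187**2 = 34969)
sqrt(Q + G) = sqrt(686 + 34969) = sqrt(35655)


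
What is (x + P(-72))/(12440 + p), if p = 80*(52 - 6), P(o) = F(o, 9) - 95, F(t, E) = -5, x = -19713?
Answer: -19813/16120 ≈ -1.2291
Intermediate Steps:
P(o) = -100 (P(o) = -5 - 95 = -100)
p = 3680 (p = 80*46 = 3680)
(x + P(-72))/(12440 + p) = (-19713 - 100)/(12440 + 3680) = -19813/16120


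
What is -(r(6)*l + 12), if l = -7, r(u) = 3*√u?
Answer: -12 + 21*√6 ≈ 39.439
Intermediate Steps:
-(r(6)*l + 12) = -((3*√6)*(-7) + 12) = -(-21*√6 + 12) = -(12 - 21*√6) = -12 + 21*√6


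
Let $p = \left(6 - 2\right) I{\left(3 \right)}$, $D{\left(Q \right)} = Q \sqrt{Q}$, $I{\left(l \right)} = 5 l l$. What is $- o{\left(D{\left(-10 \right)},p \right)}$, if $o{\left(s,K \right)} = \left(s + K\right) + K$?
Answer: $-360 + 10 i \sqrt{10} \approx -360.0 + 31.623 i$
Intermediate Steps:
$I{\left(l \right)} = 5 l^{2}$
$D{\left(Q \right)} = Q^{\frac{3}{2}}$
$p = 180$ ($p = \left(6 - 2\right) 5 \cdot 3^{2} = 4 \cdot 5 \cdot 9 = 4 \cdot 45 = 180$)
$o{\left(s,K \right)} = s + 2 K$ ($o{\left(s,K \right)} = \left(K + s\right) + K = s + 2 K$)
$- o{\left(D{\left(-10 \right)},p \right)} = - (\left(-10\right)^{\frac{3}{2}} + 2 \cdot 180) = - (- 10 i \sqrt{10} + 360) = - (360 - 10 i \sqrt{10}) = -360 + 10 i \sqrt{10}$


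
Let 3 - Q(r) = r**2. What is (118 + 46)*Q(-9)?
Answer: -12792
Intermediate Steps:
Q(r) = 3 - r**2
(118 + 46)*Q(-9) = (118 + 46)*(3 - 1*(-9)**2) = 164*(3 - 1*81) = 164*(3 - 81) = 164*(-78) = -12792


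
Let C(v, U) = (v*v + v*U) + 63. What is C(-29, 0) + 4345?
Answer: 5249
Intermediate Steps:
C(v, U) = 63 + v² + U*v (C(v, U) = (v² + U*v) + 63 = 63 + v² + U*v)
C(-29, 0) + 4345 = (63 + (-29)² + 0*(-29)) + 4345 = (63 + 841 + 0) + 4345 = 904 + 4345 = 5249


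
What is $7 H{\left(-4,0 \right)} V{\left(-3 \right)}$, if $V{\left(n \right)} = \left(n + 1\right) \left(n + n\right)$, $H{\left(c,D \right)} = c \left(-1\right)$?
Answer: $336$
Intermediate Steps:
$H{\left(c,D \right)} = - c$
$V{\left(n \right)} = 2 n \left(1 + n\right)$ ($V{\left(n \right)} = \left(1 + n\right) 2 n = 2 n \left(1 + n\right)$)
$7 H{\left(-4,0 \right)} V{\left(-3 \right)} = 7 \left(-1\right) \left(-4\right) 2 \left(-3\right) \left(1 - 3\right) = 7 \cdot 4 \cdot 2 \left(-3\right) \left(-2\right) = 7 \cdot 4 \cdot 12 = 7 \cdot 48 = 336$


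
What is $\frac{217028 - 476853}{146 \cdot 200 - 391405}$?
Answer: $\frac{51965}{72441} \approx 0.71734$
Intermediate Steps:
$\frac{217028 - 476853}{146 \cdot 200 - 391405} = - \frac{259825}{29200 - 391405} = - \frac{259825}{-362205} = \left(-259825\right) \left(- \frac{1}{362205}\right) = \frac{51965}{72441}$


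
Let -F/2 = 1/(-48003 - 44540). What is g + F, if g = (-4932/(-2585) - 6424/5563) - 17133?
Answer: -4009075875441/234007595 ≈ -17132.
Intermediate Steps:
F = 2/92543 (F = -2/(-48003 - 44540) = -2/(-92543) = -2*(-1/92543) = 2/92543 ≈ 2.1612e-5)
g = -246367791539/14380355 (g = (-4932*(-1/2585) - 6424*1/5563) - 17133 = (4932/2585 - 6424/5563) - 17133 = 10830676/14380355 - 17133 = -246367791539/14380355 ≈ -17132.)
g + F = -246367791539/14380355 + 2/92543 = -4009075875441/234007595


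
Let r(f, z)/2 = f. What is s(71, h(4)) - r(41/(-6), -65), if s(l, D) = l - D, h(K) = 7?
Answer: 233/3 ≈ 77.667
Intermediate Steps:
r(f, z) = 2*f
s(71, h(4)) - r(41/(-6), -65) = (71 - 1*7) - 2*41/(-6) = (71 - 7) - 2*41*(-⅙) = 64 - 2*(-41)/6 = 64 - 1*(-41/3) = 64 + 41/3 = 233/3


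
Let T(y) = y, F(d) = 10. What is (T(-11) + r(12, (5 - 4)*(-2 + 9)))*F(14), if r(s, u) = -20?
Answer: -310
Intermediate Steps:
(T(-11) + r(12, (5 - 4)*(-2 + 9)))*F(14) = (-11 - 20)*10 = -31*10 = -310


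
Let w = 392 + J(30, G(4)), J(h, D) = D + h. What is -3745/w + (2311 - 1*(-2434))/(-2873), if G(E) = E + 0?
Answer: -983135/94146 ≈ -10.443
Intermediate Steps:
G(E) = E
w = 426 (w = 392 + (4 + 30) = 392 + 34 = 426)
-3745/w + (2311 - 1*(-2434))/(-2873) = -3745/426 + (2311 - 1*(-2434))/(-2873) = -3745*1/426 + (2311 + 2434)*(-1/2873) = -3745/426 + 4745*(-1/2873) = -3745/426 - 365/221 = -983135/94146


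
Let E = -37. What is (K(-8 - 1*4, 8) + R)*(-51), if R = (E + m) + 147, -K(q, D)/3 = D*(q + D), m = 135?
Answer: -17391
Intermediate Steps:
K(q, D) = -3*D*(D + q) (K(q, D) = -3*D*(q + D) = -3*D*(D + q))
R = 245 (R = (-37 + 135) + 147 = 98 + 147 = 245)
(K(-8 - 1*4, 8) + R)*(-51) = (-3*8*(8 + (-8 - 1*4)) + 245)*(-51) = (-3*8*(8 + (-8 - 4)) + 245)*(-51) = (-3*8*(8 - 12) + 245)*(-51) = (-3*8*(-4) + 245)*(-51) = (96 + 245)*(-51) = 341*(-51) = -17391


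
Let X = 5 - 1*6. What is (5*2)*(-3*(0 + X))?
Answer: 30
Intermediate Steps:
X = -1 (X = 5 - 6 = -1)
(5*2)*(-3*(0 + X)) = (5*2)*(-3*(0 - 1)) = 10*(-3*(-1)) = 10*3 = 30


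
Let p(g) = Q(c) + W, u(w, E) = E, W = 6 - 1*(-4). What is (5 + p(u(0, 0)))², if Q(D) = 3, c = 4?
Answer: 324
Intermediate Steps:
W = 10 (W = 6 + 4 = 10)
p(g) = 13 (p(g) = 3 + 10 = 13)
(5 + p(u(0, 0)))² = (5 + 13)² = 18² = 324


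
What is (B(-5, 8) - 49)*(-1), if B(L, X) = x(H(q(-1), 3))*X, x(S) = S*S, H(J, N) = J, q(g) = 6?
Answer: -239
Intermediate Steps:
x(S) = S**2
B(L, X) = 36*X (B(L, X) = 6**2*X = 36*X)
(B(-5, 8) - 49)*(-1) = (36*8 - 49)*(-1) = (288 - 49)*(-1) = 239*(-1) = -239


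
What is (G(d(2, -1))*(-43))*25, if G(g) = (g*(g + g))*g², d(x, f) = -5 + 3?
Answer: -34400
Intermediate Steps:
d(x, f) = -2
G(g) = 2*g⁴ (G(g) = (g*(2*g))*g² = (2*g²)*g² = 2*g⁴)
(G(d(2, -1))*(-43))*25 = ((2*(-2)⁴)*(-43))*25 = ((2*16)*(-43))*25 = (32*(-43))*25 = -1376*25 = -34400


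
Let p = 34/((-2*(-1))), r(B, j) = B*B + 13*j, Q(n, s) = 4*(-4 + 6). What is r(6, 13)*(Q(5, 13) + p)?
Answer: 5125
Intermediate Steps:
Q(n, s) = 8 (Q(n, s) = 4*2 = 8)
r(B, j) = B**2 + 13*j
p = 17 (p = 34/2 = 34*(1/2) = 17)
r(6, 13)*(Q(5, 13) + p) = (6**2 + 13*13)*(8 + 17) = (36 + 169)*25 = 205*25 = 5125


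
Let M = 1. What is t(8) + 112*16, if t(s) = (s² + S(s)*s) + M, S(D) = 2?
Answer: 1873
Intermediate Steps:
t(s) = 1 + s² + 2*s (t(s) = (s² + 2*s) + 1 = 1 + s² + 2*s)
t(8) + 112*16 = (1 + 8² + 2*8) + 112*16 = (1 + 64 + 16) + 1792 = 81 + 1792 = 1873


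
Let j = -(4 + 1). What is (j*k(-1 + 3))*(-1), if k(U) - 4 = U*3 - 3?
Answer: 35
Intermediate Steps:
k(U) = 1 + 3*U (k(U) = 4 + (U*3 - 3) = 4 + (3*U - 3) = 4 + (-3 + 3*U) = 1 + 3*U)
j = -5 (j = -1*5 = -5)
(j*k(-1 + 3))*(-1) = -5*(1 + 3*(-1 + 3))*(-1) = -5*(1 + 3*2)*(-1) = -5*(1 + 6)*(-1) = -5*7*(-1) = -35*(-1) = 35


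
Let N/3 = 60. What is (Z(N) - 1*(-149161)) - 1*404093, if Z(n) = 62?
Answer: -254870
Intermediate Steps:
N = 180 (N = 3*60 = 180)
(Z(N) - 1*(-149161)) - 1*404093 = (62 - 1*(-149161)) - 1*404093 = (62 + 149161) - 404093 = 149223 - 404093 = -254870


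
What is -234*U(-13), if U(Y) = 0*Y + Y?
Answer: 3042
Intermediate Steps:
U(Y) = Y (U(Y) = 0 + Y = Y)
-234*U(-13) = -234*(-13) = 3042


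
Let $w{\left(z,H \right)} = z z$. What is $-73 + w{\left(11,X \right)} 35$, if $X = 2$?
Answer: $4162$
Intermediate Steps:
$w{\left(z,H \right)} = z^{2}$
$-73 + w{\left(11,X \right)} 35 = -73 + 11^{2} \cdot 35 = -73 + 121 \cdot 35 = -73 + 4235 = 4162$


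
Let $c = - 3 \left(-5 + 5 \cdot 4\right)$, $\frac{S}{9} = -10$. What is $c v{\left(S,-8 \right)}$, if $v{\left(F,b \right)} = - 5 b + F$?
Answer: $2250$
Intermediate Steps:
$S = -90$ ($S = 9 \left(-10\right) = -90$)
$v{\left(F,b \right)} = F - 5 b$
$c = -45$ ($c = - 3 \left(-5 + 20\right) = \left(-3\right) 15 = -45$)
$c v{\left(S,-8 \right)} = - 45 \left(-90 - -40\right) = - 45 \left(-90 + 40\right) = \left(-45\right) \left(-50\right) = 2250$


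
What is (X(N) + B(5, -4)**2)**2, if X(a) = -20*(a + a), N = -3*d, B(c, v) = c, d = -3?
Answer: 112225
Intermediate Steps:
N = 9 (N = -3*(-3) = 9)
X(a) = -40*a
(X(N) + B(5, -4)**2)**2 = (-40*9 + 5**2)**2 = (-360 + 25)**2 = (-335)**2 = 112225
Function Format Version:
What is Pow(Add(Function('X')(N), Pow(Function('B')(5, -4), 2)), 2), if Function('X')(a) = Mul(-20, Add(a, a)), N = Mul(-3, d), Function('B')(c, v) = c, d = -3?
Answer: 112225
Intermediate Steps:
N = 9 (N = Mul(-3, -3) = 9)
Function('X')(a) = Mul(-40, a) (Function('X')(a) = Mul(-20, Mul(2, a)) = Mul(-40, a))
Pow(Add(Function('X')(N), Pow(Function('B')(5, -4), 2)), 2) = Pow(Add(Mul(-40, 9), Pow(5, 2)), 2) = Pow(Add(-360, 25), 2) = Pow(-335, 2) = 112225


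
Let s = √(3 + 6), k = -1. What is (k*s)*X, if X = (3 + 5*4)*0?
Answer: 0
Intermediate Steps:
s = 3 (s = √9 = 3)
X = 0 (X = (3 + 20)*0 = 23*0 = 0)
(k*s)*X = -1*3*0 = -3*0 = 0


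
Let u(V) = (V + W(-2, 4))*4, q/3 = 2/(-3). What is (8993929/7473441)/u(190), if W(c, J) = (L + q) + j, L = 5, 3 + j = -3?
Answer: 8993929/5590133868 ≈ 0.0016089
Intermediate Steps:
j = -6 (j = -3 - 3 = -6)
q = -2 (q = 3*(2/(-3)) = 3*(2*(-⅓)) = 3*(-⅔) = -2)
W(c, J) = -3 (W(c, J) = (5 - 2) - 6 = 3 - 6 = -3)
u(V) = -12 + 4*V (u(V) = (V - 3)*4 = (-3 + V)*4 = -12 + 4*V)
(8993929/7473441)/u(190) = (8993929/7473441)/(-12 + 4*190) = (8993929*(1/7473441))/(-12 + 760) = (8993929/7473441)/748 = (8993929/7473441)*(1/748) = 8993929/5590133868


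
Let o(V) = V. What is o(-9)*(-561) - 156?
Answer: 4893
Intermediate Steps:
o(-9)*(-561) - 156 = -9*(-561) - 156 = 5049 - 156 = 4893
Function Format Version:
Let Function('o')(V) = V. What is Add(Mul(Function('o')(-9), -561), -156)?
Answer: 4893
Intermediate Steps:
Add(Mul(Function('o')(-9), -561), -156) = Add(Mul(-9, -561), -156) = Add(5049, -156) = 4893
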